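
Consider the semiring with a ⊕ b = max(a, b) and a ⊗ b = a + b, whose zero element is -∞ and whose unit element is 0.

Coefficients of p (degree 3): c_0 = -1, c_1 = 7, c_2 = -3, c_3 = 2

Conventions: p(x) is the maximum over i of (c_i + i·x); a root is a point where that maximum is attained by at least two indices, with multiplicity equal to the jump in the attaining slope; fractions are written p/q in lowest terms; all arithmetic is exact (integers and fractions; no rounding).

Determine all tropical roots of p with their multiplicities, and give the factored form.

hull edge (i=0, c=-1) to (i=1, c=7): slope 8, span 1
hull edge (i=1, c=7) to (i=3, c=2): slope -5/2, span 2
Factored form: p(x) = 2 ⊗ (x ⊕ (-8)) ⊗ (x ⊕ 5/2) ⊗ (x ⊕ 5/2)
Answer: roots = -8 (mult 1), 5/2 (mult 2)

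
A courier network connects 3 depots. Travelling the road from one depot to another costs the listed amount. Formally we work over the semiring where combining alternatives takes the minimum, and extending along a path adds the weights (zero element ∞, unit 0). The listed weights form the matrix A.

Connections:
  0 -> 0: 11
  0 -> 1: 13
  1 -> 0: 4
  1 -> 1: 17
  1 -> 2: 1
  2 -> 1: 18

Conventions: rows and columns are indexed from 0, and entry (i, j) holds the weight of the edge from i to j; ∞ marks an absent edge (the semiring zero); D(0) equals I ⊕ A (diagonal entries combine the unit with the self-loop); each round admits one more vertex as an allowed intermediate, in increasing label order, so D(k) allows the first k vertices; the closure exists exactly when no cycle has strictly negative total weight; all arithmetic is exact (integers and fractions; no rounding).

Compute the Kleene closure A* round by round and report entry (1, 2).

D(0):
  [0, 13, ∞]
  [4, 0, 1]
  [∞, 18, 0]
D(1):
  [0, 13, ∞]
  [4, 0, 1]
  [∞, 18, 0]
D(2):
  [0, 13, 14]
  [4, 0, 1]
  [22, 18, 0]
D(3):
  [0, 13, 14]
  [4, 0, 1]
  [22, 18, 0]
Answer: A*[1][2] = 1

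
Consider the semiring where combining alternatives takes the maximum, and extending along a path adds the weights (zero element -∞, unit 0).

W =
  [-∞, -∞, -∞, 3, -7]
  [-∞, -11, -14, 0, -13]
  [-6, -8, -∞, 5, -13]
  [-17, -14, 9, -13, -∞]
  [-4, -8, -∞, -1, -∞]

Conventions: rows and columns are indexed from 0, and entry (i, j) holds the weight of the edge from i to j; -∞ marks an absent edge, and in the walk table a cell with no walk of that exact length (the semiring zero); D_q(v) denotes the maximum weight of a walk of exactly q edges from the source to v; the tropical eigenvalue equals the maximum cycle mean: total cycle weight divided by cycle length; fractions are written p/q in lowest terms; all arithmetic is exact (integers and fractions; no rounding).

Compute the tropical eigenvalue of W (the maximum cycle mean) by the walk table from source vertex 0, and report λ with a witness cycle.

q=0: [0, -∞, -∞, -∞, -∞]
q=1: [-∞, -∞, -∞, 3, -7]
q=2: [-11, -11, 12, -8, -∞]
q=3: [6, 4, 1, 17, -1]
q=4: [0, 3, 26, 9, -1]
q=5: [20, 18, 18, 31, 13]
Optimal cycle mean attained by: cycle 2->3->2, total 5 + 9, length 2.
Answer: λ = 7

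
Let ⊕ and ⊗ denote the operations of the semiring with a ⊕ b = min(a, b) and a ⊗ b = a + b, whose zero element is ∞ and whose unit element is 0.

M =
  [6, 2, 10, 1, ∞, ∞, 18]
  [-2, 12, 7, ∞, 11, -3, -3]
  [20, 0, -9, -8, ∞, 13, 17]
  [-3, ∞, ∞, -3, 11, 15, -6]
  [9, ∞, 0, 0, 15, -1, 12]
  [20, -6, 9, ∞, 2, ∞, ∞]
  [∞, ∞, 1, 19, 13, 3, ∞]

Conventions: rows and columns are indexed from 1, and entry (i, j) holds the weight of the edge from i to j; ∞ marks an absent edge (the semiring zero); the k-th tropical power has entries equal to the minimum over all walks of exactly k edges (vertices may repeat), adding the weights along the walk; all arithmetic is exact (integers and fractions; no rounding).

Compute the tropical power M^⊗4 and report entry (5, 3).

M^⊗2:
  [-2, 8, 1, -2, 12, -1, -5]
  [4, -9, -2, -1, -1, 0, 9]
  [-11, -9, -18, -17, 3, -3, -14]
  [-6, -1, -5, -6, 7, -3, -9]
  [-3, -7, -9, -8, 1, 13, -6]
  [-8, 6, 0, 1, 5, -9, -9]
  [16, -3, -8, -7, 5, 12, 13]
M^⊗3:
  [-5, -7, -8, -7, 1, -2, -8]
  [-11, -6, -11, -10, 2, -12, -12]
  [-20, -18, -27, -26, -6, -12, -23]
  [-9, -9, -14, -13, -1, -6, -12]
  [-11, -9, -18, -17, 3, -10, -14]
  [-2, -15, -9, -8, -7, -6, -5]
  [-10, -8, -17, -16, 4, -6, -13]
M^⊗4:
  [-10, -8, -17, -16, 0, -10, -13]
  [-13, -18, -20, -19, -10, -9, -16]
  [-29, -27, -36, -35, -15, -21, -32]
  [-16, -14, -23, -22, -4, -12, -19]
  [-20, -18, -27, -26, -8, -12, -23]
  [-17, -12, -18, -17, -4, -18, -18]
  [-19, -17, -26, -25, -5, -11, -22]
Key observation: the optimum is the walk 5->3->3->3->3, with weight 0 + (-9) + (-9) + (-9) = -27.
Optimal value attained by: walk 5->3->3->3->3.
Answer: (M^⊗4)[5][3] = -27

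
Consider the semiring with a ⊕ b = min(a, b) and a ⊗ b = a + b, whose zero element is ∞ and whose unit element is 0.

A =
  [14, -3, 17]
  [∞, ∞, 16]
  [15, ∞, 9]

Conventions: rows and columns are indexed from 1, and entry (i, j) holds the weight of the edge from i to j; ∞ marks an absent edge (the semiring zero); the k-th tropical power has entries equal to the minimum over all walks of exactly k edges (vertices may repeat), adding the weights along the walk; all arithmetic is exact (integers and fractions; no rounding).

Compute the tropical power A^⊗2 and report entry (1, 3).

A^⊗2:
  [28, 11, 13]
  [31, ∞, 25]
  [24, 12, 18]
Key observation: the optimum is the walk 1->2->3, with weight (-3) + 16 = 13.
Optimal value attained by: walk 1->2->3.
Answer: (A^⊗2)[1][3] = 13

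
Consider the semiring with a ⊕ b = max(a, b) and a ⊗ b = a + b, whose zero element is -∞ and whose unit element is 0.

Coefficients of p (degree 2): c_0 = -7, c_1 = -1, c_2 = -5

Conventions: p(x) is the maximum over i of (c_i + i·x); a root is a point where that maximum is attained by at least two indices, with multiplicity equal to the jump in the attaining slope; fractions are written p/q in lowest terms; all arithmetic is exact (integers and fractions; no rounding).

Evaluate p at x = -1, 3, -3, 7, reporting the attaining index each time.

p(-1) = max(-7+0·(-1)=-7, -1+1·(-1)=-2, -5+2·(-1)=-7) = -2 (attained by i=1)
p(3) = max(-7+0·3=-7, -1+1·3=2, -5+2·3=1) = 2 (attained by i=1)
p(-3) = max(-7+0·(-3)=-7, -1+1·(-3)=-4, -5+2·(-3)=-11) = -4 (attained by i=1)
p(7) = max(-7+0·7=-7, -1+1·7=6, -5+2·7=9) = 9 (attained by i=2)
Answer: p(-1) = -2; p(3) = 2; p(-3) = -4; p(7) = 9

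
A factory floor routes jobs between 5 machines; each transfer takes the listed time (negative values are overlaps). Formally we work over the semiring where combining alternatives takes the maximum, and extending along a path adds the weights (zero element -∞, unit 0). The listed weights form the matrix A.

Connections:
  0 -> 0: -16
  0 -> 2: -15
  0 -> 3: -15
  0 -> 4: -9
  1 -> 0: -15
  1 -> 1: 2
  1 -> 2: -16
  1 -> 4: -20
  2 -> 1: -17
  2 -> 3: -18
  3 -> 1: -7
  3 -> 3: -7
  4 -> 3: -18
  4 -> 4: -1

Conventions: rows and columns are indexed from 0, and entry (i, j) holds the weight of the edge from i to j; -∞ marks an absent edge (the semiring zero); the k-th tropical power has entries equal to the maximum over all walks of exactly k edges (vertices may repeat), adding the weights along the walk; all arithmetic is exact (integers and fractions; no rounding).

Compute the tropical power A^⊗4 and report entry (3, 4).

A^⊗2:
  [-32, -22, -31, -22, -10]
  [-13, 4, -14, -30, -18]
  [-32, -15, -33, -25, -37]
  [-22, -5, -23, -14, -27]
  [-∞, -25, -∞, -19, -2]
A^⊗3:
  [-37, -20, -38, -28, -11]
  [-11, 6, -12, -28, -16]
  [-30, -13, -31, -32, -35]
  [-20, -3, -21, -21, -25]
  [-40, -23, -41, -20, -3]
A^⊗4:
  [-35, -18, -36, -29, -12]
  [-9, 8, -10, -26, -14]
  [-28, -11, -29, -39, -33]
  [-18, -1, -19, -28, -23]
  [-38, -21, -39, -21, -4]
Key observation: the optimum is the walk 3->1->1->1->4, with weight (-7) + 2 + 2 + (-20) = -23.
Optimal value attained by: walk 3->1->1->1->4.
Answer: (A^⊗4)[3][4] = -23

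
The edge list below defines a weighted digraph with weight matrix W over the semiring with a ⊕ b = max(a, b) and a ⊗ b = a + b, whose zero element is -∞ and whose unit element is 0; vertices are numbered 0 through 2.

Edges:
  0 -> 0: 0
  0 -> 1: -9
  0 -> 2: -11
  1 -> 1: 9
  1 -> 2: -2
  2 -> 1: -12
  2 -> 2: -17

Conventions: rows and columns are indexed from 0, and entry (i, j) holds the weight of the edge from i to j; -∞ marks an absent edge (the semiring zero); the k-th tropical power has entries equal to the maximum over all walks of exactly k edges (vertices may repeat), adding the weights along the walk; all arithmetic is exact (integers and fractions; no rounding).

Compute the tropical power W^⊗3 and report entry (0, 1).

W^⊗2:
  [0, 0, -11]
  [-∞, 18, 7]
  [-∞, -3, -14]
W^⊗3:
  [0, 9, -2]
  [-∞, 27, 16]
  [-∞, 6, -5]
Key observation: the optimum is the walk 0->1->1->1, with weight (-9) + 9 + 9 = 9.
Optimal value attained by: walk 0->1->1->1.
Answer: (W^⊗3)[0][1] = 9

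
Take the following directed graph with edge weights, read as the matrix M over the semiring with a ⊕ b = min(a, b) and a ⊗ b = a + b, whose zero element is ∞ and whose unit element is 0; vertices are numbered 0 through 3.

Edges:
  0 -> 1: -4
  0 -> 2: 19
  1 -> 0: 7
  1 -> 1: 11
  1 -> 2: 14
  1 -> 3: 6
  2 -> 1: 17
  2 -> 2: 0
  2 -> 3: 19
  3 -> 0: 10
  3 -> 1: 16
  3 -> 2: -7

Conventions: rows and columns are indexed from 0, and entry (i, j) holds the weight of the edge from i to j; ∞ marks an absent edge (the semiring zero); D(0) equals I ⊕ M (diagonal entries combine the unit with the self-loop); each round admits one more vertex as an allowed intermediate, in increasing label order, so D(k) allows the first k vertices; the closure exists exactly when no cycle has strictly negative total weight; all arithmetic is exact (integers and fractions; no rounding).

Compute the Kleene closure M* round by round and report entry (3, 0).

D(0):
  [0, -4, 19, ∞]
  [7, 0, 14, 6]
  [∞, 17, 0, 19]
  [10, 16, -7, 0]
D(1):
  [0, -4, 19, ∞]
  [7, 0, 14, 6]
  [∞, 17, 0, 19]
  [10, 6, -7, 0]
D(2):
  [0, -4, 10, 2]
  [7, 0, 14, 6]
  [24, 17, 0, 19]
  [10, 6, -7, 0]
D(3):
  [0, -4, 10, 2]
  [7, 0, 14, 6]
  [24, 17, 0, 19]
  [10, 6, -7, 0]
D(4):
  [0, -4, -5, 2]
  [7, 0, -1, 6]
  [24, 17, 0, 19]
  [10, 6, -7, 0]
Answer: M*[3][0] = 10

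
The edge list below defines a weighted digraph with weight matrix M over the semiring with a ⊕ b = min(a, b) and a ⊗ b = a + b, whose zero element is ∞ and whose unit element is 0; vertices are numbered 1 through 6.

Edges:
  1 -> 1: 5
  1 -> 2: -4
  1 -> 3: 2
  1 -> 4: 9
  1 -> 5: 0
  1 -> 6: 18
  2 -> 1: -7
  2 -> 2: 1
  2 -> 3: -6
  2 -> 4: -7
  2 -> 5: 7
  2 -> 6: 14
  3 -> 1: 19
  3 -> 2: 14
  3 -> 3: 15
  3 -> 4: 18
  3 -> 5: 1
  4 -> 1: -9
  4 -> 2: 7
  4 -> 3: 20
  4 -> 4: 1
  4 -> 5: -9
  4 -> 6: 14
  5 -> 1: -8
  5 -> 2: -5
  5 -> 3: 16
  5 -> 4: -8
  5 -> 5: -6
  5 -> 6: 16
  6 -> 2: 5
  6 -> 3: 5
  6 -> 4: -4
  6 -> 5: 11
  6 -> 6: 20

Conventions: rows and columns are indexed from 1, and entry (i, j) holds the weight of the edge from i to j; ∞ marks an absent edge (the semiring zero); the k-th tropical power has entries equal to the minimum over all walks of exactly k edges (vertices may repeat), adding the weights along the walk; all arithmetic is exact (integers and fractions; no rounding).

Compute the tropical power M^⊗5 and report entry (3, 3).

M^⊗2:
  [-11, -5, -10, -11, -6, 10]
  [-16, -11, -5, -6, -16, 7]
  [-7, -4, 8, -7, -5, 17]
  [-17, -14, -7, -17, -15, 7]
  [-17, -12, -11, -14, -17, 6]
  [-13, 3, -1, -3, -13, 10]
M^⊗3:
  [-20, -15, -11, -14, -20, 3]
  [-24, -21, -17, -24, -22, 0]
  [-16, -11, -10, -13, -16, 7]
  [-26, -21, -20, -23, -26, -3]
  [-25, -22, -18, -25, -23, -1]
  [-21, -18, -11, -21, -19, 3]
M^⊗4:
  [-28, -25, -21, -28, -26, -4]
  [-33, -28, -27, -30, -33, -10]
  [-24, -21, -17, -24, -22, 0]
  [-34, -31, -27, -34, -32, -10]
  [-34, -29, -28, -31, -34, -11]
  [-30, -25, -24, -27, -30, -7]
M^⊗5:
  [-37, -32, -31, -34, -37, -14]
  [-41, -38, -34, -41, -39, -17]
  [-33, -28, -27, -30, -33, -10]
  [-43, -38, -37, -40, -43, -20]
  [-42, -39, -35, -42, -40, -18]
  [-38, -35, -31, -38, -36, -14]
Key observation: the optimum is the walk 3->5->4->5->2->3, with weight 1 + (-8) + (-9) + (-5) + (-6) = -27.
Optimal value attained by: walk 3->5->4->5->2->3.
Answer: (M^⊗5)[3][3] = -27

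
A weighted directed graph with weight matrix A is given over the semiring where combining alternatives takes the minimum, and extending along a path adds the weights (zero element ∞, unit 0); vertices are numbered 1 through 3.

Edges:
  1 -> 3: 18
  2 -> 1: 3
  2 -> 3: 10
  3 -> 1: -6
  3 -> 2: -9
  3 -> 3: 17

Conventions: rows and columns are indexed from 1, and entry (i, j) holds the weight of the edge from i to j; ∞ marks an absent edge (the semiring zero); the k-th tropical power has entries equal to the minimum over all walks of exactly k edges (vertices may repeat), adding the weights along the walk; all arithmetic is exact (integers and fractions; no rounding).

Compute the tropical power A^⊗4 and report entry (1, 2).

A^⊗2:
  [12, 9, 35]
  [4, 1, 21]
  [-6, 8, 1]
A^⊗3:
  [12, 26, 19]
  [4, 12, 11]
  [-5, -8, 12]
A^⊗4:
  [13, 10, 30]
  [5, 2, 22]
  [-5, 3, 2]
Key observation: the optimum is the walk 1->3->2->3->2, with weight 18 + (-9) + 10 + (-9) = 10.
Optimal value attained by: walk 1->3->2->3->2.
Answer: (A^⊗4)[1][2] = 10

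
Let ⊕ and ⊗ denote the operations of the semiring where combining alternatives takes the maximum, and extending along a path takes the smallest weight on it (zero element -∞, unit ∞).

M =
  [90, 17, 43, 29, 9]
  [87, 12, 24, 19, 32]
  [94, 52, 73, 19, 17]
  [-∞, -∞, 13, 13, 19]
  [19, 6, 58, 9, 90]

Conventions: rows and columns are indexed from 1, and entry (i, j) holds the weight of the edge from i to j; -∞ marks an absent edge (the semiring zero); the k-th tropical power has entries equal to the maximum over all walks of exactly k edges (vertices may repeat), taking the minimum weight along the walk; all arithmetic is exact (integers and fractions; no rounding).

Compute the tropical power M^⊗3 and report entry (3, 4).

M^⊗2:
  [90, 43, 43, 29, 19]
  [87, 24, 43, 29, 32]
  [90, 52, 73, 29, 32]
  [19, 13, 19, 13, 19]
  [58, 52, 58, 19, 90]
M^⊗3:
  [90, 43, 43, 29, 32]
  [87, 43, 43, 29, 32]
  [90, 52, 73, 29, 32]
  [19, 19, 19, 19, 19]
  [58, 52, 58, 29, 90]
Key observation: the optimum is the walk 3->1->1->4, with weight 94 min 90 min 29 = 29.
Optimal value attained by: walk 3->1->1->4.
Answer: (M^⊗3)[3][4] = 29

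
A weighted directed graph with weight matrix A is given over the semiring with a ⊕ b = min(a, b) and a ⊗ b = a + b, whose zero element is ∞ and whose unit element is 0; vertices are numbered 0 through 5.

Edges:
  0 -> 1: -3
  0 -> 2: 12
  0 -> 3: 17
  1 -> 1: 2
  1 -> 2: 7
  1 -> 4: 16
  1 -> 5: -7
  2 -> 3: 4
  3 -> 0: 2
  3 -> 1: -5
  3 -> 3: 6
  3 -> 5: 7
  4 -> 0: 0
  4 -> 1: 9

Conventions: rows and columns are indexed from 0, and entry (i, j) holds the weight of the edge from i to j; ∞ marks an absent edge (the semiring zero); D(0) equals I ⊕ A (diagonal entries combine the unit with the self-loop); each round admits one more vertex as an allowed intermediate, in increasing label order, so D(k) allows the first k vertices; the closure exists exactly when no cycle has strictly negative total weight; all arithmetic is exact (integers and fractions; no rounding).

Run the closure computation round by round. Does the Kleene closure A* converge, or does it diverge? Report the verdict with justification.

D(0):
  [0, -3, 12, 17, ∞, ∞]
  [∞, 0, 7, ∞, 16, -7]
  [∞, ∞, 0, 4, ∞, ∞]
  [2, -5, ∞, 0, ∞, 7]
  [0, 9, ∞, ∞, 0, ∞]
  [∞, ∞, ∞, ∞, ∞, 0]
D(1):
  [0, -3, 12, 17, ∞, ∞]
  [∞, 0, 7, ∞, 16, -7]
  [∞, ∞, 0, 4, ∞, ∞]
  [2, -5, 14, 0, ∞, 7]
  [0, -3, 12, 17, 0, ∞]
  [∞, ∞, ∞, ∞, ∞, 0]
D(2):
  [0, -3, 4, 17, 13, -10]
  [∞, 0, 7, ∞, 16, -7]
  [∞, ∞, 0, 4, ∞, ∞]
  [2, -5, 2, 0, 11, -12]
  [0, -3, 4, 17, 0, -10]
  [∞, ∞, ∞, ∞, ∞, 0]
D(3):
  [0, -3, 4, 8, 13, -10]
  [∞, 0, 7, 11, 16, -7]
  [∞, ∞, 0, 4, ∞, ∞]
  [2, -5, 2, 0, 11, -12]
  [0, -3, 4, 8, 0, -10]
  [∞, ∞, ∞, ∞, ∞, 0]
D(4):
  [0, -3, 4, 8, 13, -10]
  [13, 0, 7, 11, 16, -7]
  [6, -1, 0, 4, 15, -8]
  [2, -5, 2, 0, 11, -12]
  [0, -3, 4, 8, 0, -10]
  [∞, ∞, ∞, ∞, ∞, 0]
D(5):
  [0, -3, 4, 8, 13, -10]
  [13, 0, 7, 11, 16, -7]
  [6, -1, 0, 4, 15, -8]
  [2, -5, 2, 0, 11, -12]
  [0, -3, 4, 8, 0, -10]
  [∞, ∞, ∞, ∞, ∞, 0]
D(6):
  [0, -3, 4, 8, 13, -10]
  [13, 0, 7, 11, 16, -7]
  [6, -1, 0, 4, 15, -8]
  [2, -5, 2, 0, 11, -12]
  [0, -3, 4, 8, 0, -10]
  [∞, ∞, ∞, ∞, ∞, 0]
Key observation: every diagonal entry stays at the unit through all rounds, so no improving cycle exists.
Answer: CONVERGES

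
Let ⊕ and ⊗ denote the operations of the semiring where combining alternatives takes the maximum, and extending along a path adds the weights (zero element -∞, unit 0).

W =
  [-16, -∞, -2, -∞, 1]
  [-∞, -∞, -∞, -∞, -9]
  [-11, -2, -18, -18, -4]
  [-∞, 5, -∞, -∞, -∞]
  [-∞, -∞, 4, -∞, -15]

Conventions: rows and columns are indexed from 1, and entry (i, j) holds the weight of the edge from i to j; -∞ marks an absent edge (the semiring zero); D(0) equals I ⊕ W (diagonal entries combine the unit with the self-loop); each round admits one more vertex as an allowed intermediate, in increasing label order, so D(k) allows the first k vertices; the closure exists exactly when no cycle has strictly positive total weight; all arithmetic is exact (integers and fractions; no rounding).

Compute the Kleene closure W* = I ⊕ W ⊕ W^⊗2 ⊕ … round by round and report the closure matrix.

D(0):
  [0, -∞, -2, -∞, 1]
  [-∞, 0, -∞, -∞, -9]
  [-11, -2, 0, -18, -4]
  [-∞, 5, -∞, 0, -∞]
  [-∞, -∞, 4, -∞, 0]
D(1):
  [0, -∞, -2, -∞, 1]
  [-∞, 0, -∞, -∞, -9]
  [-11, -2, 0, -18, -4]
  [-∞, 5, -∞, 0, -∞]
  [-∞, -∞, 4, -∞, 0]
D(2):
  [0, -∞, -2, -∞, 1]
  [-∞, 0, -∞, -∞, -9]
  [-11, -2, 0, -18, -4]
  [-∞, 5, -∞, 0, -4]
  [-∞, -∞, 4, -∞, 0]
D(3):
  [0, -4, -2, -20, 1]
  [-∞, 0, -∞, -∞, -9]
  [-11, -2, 0, -18, -4]
  [-∞, 5, -∞, 0, -4]
  [-7, 2, 4, -14, 0]
D(4):
  [0, -4, -2, -20, 1]
  [-∞, 0, -∞, -∞, -9]
  [-11, -2, 0, -18, -4]
  [-∞, 5, -∞, 0, -4]
  [-7, 2, 4, -14, 0]
D(5):
  [0, 3, 5, -13, 1]
  [-16, 0, -5, -23, -9]
  [-11, -2, 0, -18, -4]
  [-11, 5, 0, 0, -4]
  [-7, 2, 4, -14, 0]
Answer: W* = [[0, 3, 5, -13, 1], [-16, 0, -5, -23, -9], [-11, -2, 0, -18, -4], [-11, 5, 0, 0, -4], [-7, 2, 4, -14, 0]]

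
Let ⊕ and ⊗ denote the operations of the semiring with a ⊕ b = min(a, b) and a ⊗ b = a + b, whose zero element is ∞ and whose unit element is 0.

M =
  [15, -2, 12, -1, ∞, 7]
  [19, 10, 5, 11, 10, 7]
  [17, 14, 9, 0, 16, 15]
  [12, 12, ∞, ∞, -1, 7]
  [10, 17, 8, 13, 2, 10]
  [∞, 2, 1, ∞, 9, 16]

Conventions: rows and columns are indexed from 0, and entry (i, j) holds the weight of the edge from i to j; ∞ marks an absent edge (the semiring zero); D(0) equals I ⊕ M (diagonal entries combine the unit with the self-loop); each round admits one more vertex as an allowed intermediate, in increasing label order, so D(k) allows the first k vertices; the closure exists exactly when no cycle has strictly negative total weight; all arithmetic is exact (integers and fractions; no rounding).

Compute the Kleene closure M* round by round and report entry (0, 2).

D(0):
  [0, -2, 12, -1, ∞, 7]
  [19, 0, 5, 11, 10, 7]
  [17, 14, 0, 0, 16, 15]
  [12, 12, ∞, 0, -1, 7]
  [10, 17, 8, 13, 0, 10]
  [∞, 2, 1, ∞, 9, 0]
D(1):
  [0, -2, 12, -1, ∞, 7]
  [19, 0, 5, 11, 10, 7]
  [17, 14, 0, 0, 16, 15]
  [12, 10, 24, 0, -1, 7]
  [10, 8, 8, 9, 0, 10]
  [∞, 2, 1, ∞, 9, 0]
D(2):
  [0, -2, 3, -1, 8, 5]
  [19, 0, 5, 11, 10, 7]
  [17, 14, 0, 0, 16, 15]
  [12, 10, 15, 0, -1, 7]
  [10, 8, 8, 9, 0, 10]
  [21, 2, 1, 13, 9, 0]
D(3):
  [0, -2, 3, -1, 8, 5]
  [19, 0, 5, 5, 10, 7]
  [17, 14, 0, 0, 16, 15]
  [12, 10, 15, 0, -1, 7]
  [10, 8, 8, 8, 0, 10]
  [18, 2, 1, 1, 9, 0]
D(4):
  [0, -2, 3, -1, -2, 5]
  [17, 0, 5, 5, 4, 7]
  [12, 10, 0, 0, -1, 7]
  [12, 10, 15, 0, -1, 7]
  [10, 8, 8, 8, 0, 10]
  [13, 2, 1, 1, 0, 0]
D(5):
  [0, -2, 3, -1, -2, 5]
  [14, 0, 5, 5, 4, 7]
  [9, 7, 0, 0, -1, 7]
  [9, 7, 7, 0, -1, 7]
  [10, 8, 8, 8, 0, 10]
  [10, 2, 1, 1, 0, 0]
D(6):
  [0, -2, 3, -1, -2, 5]
  [14, 0, 5, 5, 4, 7]
  [9, 7, 0, 0, -1, 7]
  [9, 7, 7, 0, -1, 7]
  [10, 8, 8, 8, 0, 10]
  [10, 2, 1, 1, 0, 0]
Answer: M*[0][2] = 3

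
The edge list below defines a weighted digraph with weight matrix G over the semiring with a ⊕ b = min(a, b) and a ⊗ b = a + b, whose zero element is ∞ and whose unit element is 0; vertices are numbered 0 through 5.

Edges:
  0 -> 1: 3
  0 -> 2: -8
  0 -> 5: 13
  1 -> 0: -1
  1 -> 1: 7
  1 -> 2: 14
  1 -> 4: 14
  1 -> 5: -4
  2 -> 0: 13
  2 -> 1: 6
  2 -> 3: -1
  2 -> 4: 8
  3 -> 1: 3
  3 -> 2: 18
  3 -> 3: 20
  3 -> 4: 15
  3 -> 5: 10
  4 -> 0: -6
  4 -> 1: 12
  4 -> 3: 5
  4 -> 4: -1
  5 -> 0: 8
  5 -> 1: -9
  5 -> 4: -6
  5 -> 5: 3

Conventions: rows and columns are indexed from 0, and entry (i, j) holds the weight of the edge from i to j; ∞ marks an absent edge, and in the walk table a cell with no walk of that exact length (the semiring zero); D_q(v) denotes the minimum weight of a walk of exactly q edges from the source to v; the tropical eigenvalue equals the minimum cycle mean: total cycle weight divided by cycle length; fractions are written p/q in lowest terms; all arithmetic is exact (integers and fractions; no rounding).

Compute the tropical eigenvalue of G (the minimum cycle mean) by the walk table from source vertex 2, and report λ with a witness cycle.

q=0: [∞, ∞, 0, ∞, ∞, ∞]
q=1: [13, 6, ∞, -1, 8, ∞]
q=2: [2, 2, 5, 13, 7, 2]
q=3: [1, -7, -6, 4, -4, -2]
q=4: [-10, -11, -7, -7, -8, -11]
q=5: [-14, -20, -18, -8, -17, -15]
q=6: [-23, -24, -22, -19, -21, -24]
Optimal cycle mean attained by: cycle 1->5->1, total (-4) + (-9), length 2.
Answer: λ = -13/2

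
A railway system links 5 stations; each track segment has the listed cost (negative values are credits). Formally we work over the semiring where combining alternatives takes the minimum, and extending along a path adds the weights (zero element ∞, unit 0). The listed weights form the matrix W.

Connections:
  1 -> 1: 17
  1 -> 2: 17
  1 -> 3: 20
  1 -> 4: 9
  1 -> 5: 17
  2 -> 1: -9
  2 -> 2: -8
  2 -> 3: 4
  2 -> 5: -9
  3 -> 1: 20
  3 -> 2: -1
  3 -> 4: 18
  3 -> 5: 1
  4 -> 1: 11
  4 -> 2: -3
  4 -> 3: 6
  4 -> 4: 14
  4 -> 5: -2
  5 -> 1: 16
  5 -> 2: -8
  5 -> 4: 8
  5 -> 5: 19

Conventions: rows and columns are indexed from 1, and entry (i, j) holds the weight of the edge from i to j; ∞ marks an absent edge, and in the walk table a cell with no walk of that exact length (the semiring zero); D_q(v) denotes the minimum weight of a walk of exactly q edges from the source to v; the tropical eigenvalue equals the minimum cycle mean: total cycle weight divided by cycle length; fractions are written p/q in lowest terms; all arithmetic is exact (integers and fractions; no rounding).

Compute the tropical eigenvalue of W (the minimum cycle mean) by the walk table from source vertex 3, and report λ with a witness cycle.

q=0: [∞, ∞, 0, ∞, ∞]
q=1: [20, -1, ∞, 18, 1]
q=2: [-10, -9, 3, 9, -10]
q=3: [-18, -18, -5, -2, -18]
q=4: [-27, -26, -14, -10, -27]
q=5: [-35, -35, -22, -19, -35]
Optimal cycle mean attained by: cycle 2->5->2, total (-9) + (-8), length 2.
Answer: λ = -17/2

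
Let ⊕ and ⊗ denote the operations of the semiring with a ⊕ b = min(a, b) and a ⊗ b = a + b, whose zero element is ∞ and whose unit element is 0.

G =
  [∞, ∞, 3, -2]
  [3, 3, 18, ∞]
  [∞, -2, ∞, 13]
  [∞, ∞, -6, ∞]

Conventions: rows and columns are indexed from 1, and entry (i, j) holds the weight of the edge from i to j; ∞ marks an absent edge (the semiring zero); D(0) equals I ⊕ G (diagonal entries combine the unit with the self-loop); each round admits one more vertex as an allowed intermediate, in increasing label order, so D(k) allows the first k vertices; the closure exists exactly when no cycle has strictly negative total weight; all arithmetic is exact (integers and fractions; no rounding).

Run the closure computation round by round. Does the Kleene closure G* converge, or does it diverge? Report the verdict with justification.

D(0):
  [0, ∞, 3, -2]
  [3, 0, 18, ∞]
  [∞, -2, 0, 13]
  [∞, ∞, -6, 0]
D(1):
  [0, ∞, 3, -2]
  [3, 0, 6, 1]
  [∞, -2, 0, 13]
  [∞, ∞, -6, 0]
D(2):
  [0, ∞, 3, -2]
  [3, 0, 6, 1]
  [1, -2, 0, -1]
  [∞, ∞, -6, 0]
Detection: at round 3, diagonal entry (4, 4) turns strictly negative.
Key observation: the cycle 4->3->2->1->4 has total weight (-6) + (-2) + 3 + (-2), which is strictly negative.
Answer: DIVERGES — negative cycle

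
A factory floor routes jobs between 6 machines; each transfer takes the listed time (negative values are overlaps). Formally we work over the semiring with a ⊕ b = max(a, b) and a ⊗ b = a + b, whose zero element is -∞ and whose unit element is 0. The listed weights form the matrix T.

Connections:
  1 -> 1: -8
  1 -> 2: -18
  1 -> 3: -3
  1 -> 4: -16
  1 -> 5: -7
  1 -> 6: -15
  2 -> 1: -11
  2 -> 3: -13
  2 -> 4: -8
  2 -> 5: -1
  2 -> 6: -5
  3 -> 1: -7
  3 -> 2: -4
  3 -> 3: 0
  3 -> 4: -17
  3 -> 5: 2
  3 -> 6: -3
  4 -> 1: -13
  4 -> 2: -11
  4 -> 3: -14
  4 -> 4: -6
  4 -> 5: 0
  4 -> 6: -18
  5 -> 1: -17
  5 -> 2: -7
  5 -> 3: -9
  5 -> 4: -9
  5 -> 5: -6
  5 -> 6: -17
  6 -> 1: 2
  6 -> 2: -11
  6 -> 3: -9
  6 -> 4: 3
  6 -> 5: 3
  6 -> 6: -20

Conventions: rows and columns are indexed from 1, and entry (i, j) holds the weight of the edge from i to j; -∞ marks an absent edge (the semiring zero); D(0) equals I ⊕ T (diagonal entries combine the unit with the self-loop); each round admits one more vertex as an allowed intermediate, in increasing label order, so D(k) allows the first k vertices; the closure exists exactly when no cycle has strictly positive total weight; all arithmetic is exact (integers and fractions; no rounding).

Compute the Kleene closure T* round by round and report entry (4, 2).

D(0):
  [0, -18, -3, -16, -7, -15]
  [-11, 0, -13, -8, -1, -5]
  [-7, -4, 0, -17, 2, -3]
  [-13, -11, -14, 0, 0, -18]
  [-17, -7, -9, -9, 0, -17]
  [2, -11, -9, 3, 3, 0]
D(1):
  [0, -18, -3, -16, -7, -15]
  [-11, 0, -13, -8, -1, -5]
  [-7, -4, 0, -17, 2, -3]
  [-13, -11, -14, 0, 0, -18]
  [-17, -7, -9, -9, 0, -17]
  [2, -11, -1, 3, 3, 0]
D(2):
  [0, -18, -3, -16, -7, -15]
  [-11, 0, -13, -8, -1, -5]
  [-7, -4, 0, -12, 2, -3]
  [-13, -11, -14, 0, 0, -16]
  [-17, -7, -9, -9, 0, -12]
  [2, -11, -1, 3, 3, 0]
D(3):
  [0, -7, -3, -15, -1, -6]
  [-11, 0, -13, -8, -1, -5]
  [-7, -4, 0, -12, 2, -3]
  [-13, -11, -14, 0, 0, -16]
  [-16, -7, -9, -9, 0, -12]
  [2, -5, -1, 3, 3, 0]
D(4):
  [0, -7, -3, -15, -1, -6]
  [-11, 0, -13, -8, -1, -5]
  [-7, -4, 0, -12, 2, -3]
  [-13, -11, -14, 0, 0, -16]
  [-16, -7, -9, -9, 0, -12]
  [2, -5, -1, 3, 3, 0]
D(5):
  [0, -7, -3, -10, -1, -6]
  [-11, 0, -10, -8, -1, -5]
  [-7, -4, 0, -7, 2, -3]
  [-13, -7, -9, 0, 0, -12]
  [-16, -7, -9, -9, 0, -12]
  [2, -4, -1, 3, 3, 0]
D(6):
  [0, -7, -3, -3, -1, -6]
  [-3, 0, -6, -2, -1, -5]
  [-1, -4, 0, 0, 2, -3]
  [-10, -7, -9, 0, 0, -12]
  [-10, -7, -9, -9, 0, -12]
  [2, -4, -1, 3, 3, 0]
Answer: T*[4][2] = -7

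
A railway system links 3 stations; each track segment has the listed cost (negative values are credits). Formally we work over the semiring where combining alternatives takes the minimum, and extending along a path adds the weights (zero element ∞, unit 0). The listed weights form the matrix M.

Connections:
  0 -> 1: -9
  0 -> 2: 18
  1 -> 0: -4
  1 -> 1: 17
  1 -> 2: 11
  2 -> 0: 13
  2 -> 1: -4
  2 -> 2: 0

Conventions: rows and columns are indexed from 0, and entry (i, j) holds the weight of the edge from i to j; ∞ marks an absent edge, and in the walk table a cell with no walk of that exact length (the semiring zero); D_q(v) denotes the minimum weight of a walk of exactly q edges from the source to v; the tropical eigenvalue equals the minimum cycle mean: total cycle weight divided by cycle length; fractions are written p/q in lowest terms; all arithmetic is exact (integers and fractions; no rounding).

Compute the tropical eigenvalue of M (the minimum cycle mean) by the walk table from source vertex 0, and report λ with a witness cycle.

q=0: [0, ∞, ∞]
q=1: [∞, -9, 18]
q=2: [-13, 8, 2]
q=3: [4, -22, 2]
Optimal cycle mean attained by: cycle 0->1->0, total (-9) + (-4), length 2.
Answer: λ = -13/2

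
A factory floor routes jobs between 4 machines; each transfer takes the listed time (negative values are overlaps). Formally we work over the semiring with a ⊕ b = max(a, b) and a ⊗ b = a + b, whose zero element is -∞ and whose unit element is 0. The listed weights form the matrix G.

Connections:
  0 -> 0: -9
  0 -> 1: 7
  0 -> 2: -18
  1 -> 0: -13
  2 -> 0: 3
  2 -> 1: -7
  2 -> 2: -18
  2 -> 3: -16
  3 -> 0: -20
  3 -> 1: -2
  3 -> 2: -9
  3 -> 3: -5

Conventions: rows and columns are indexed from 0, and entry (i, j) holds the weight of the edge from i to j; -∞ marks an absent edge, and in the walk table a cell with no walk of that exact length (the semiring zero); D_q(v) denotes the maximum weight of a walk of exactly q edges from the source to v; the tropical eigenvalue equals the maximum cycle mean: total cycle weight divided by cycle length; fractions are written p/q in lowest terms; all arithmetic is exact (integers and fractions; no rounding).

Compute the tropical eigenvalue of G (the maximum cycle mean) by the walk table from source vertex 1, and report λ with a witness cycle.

q=0: [-∞, 0, -∞, -∞]
q=1: [-13, -∞, -∞, -∞]
q=2: [-22, -6, -31, -∞]
q=3: [-19, -15, -40, -47]
q=4: [-28, -12, -37, -52]
Optimal cycle mean attained by: cycle 0->1->0, total 7 + (-13), length 2.
Answer: λ = -3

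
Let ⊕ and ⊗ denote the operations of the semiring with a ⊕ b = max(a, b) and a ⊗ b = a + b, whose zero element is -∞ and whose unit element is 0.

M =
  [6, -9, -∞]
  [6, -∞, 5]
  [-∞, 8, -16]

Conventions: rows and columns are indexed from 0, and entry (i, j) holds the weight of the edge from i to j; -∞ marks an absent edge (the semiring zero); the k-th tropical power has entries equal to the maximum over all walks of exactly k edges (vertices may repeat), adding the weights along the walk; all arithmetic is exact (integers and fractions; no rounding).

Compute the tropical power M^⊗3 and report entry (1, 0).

M^⊗2:
  [12, -3, -4]
  [12, 13, -11]
  [14, -8, 13]
M^⊗3:
  [18, 4, 2]
  [19, 3, 18]
  [20, 21, -3]
Key observation: the optimum is the walk 1->2->1->0, with weight 5 + 8 + 6 = 19.
Optimal value attained by: walk 1->2->1->0.
Answer: (M^⊗3)[1][0] = 19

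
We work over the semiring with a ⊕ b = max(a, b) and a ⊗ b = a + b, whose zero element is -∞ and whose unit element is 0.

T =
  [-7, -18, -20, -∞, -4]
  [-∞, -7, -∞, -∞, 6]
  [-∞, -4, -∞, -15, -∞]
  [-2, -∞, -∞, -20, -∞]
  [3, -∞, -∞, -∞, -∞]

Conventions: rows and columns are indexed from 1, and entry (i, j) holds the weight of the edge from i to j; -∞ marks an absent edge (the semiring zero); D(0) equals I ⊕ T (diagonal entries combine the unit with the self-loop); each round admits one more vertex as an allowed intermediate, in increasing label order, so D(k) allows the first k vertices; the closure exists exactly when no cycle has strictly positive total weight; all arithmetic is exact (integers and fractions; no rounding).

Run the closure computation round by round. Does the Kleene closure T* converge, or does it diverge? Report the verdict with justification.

D(0):
  [0, -18, -20, -∞, -4]
  [-∞, 0, -∞, -∞, 6]
  [-∞, -4, 0, -15, -∞]
  [-2, -∞, -∞, 0, -∞]
  [3, -∞, -∞, -∞, 0]
D(1):
  [0, -18, -20, -∞, -4]
  [-∞, 0, -∞, -∞, 6]
  [-∞, -4, 0, -15, -∞]
  [-2, -20, -22, 0, -6]
  [3, -15, -17, -∞, 0]
D(2):
  [0, -18, -20, -∞, -4]
  [-∞, 0, -∞, -∞, 6]
  [-∞, -4, 0, -15, 2]
  [-2, -20, -22, 0, -6]
  [3, -15, -17, -∞, 0]
D(3):
  [0, -18, -20, -35, -4]
  [-∞, 0, -∞, -∞, 6]
  [-∞, -4, 0, -15, 2]
  [-2, -20, -22, 0, -6]
  [3, -15, -17, -32, 0]
D(4):
  [0, -18, -20, -35, -4]
  [-∞, 0, -∞, -∞, 6]
  [-17, -4, 0, -15, 2]
  [-2, -20, -22, 0, -6]
  [3, -15, -17, -32, 0]
D(5):
  [0, -18, -20, -35, -4]
  [9, 0, -11, -26, 6]
  [5, -4, 0, -15, 2]
  [-2, -20, -22, 0, -6]
  [3, -15, -17, -32, 0]
Key observation: every diagonal entry stays at the unit through all rounds, so no improving cycle exists.
Answer: CONVERGES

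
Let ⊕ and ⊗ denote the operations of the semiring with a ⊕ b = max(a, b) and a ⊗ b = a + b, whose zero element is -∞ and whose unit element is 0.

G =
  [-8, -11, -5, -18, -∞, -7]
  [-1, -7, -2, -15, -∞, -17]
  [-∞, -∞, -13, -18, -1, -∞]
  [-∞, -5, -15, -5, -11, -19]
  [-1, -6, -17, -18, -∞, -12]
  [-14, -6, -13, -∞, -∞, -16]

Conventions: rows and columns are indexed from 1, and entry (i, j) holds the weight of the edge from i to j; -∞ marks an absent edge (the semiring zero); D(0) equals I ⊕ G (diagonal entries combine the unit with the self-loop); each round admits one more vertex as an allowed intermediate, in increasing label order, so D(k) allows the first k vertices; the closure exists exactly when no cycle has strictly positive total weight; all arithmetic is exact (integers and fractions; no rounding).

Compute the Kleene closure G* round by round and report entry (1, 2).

D(0):
  [0, -11, -5, -18, -∞, -7]
  [-1, 0, -2, -15, -∞, -17]
  [-∞, -∞, 0, -18, -1, -∞]
  [-∞, -5, -15, 0, -11, -19]
  [-1, -6, -17, -18, 0, -12]
  [-14, -6, -13, -∞, -∞, 0]
D(1):
  [0, -11, -5, -18, -∞, -7]
  [-1, 0, -2, -15, -∞, -8]
  [-∞, -∞, 0, -18, -1, -∞]
  [-∞, -5, -15, 0, -11, -19]
  [-1, -6, -6, -18, 0, -8]
  [-14, -6, -13, -32, -∞, 0]
D(2):
  [0, -11, -5, -18, -∞, -7]
  [-1, 0, -2, -15, -∞, -8]
  [-∞, -∞, 0, -18, -1, -∞]
  [-6, -5, -7, 0, -11, -13]
  [-1, -6, -6, -18, 0, -8]
  [-7, -6, -8, -21, -∞, 0]
D(3):
  [0, -11, -5, -18, -6, -7]
  [-1, 0, -2, -15, -3, -8]
  [-∞, -∞, 0, -18, -1, -∞]
  [-6, -5, -7, 0, -8, -13]
  [-1, -6, -6, -18, 0, -8]
  [-7, -6, -8, -21, -9, 0]
D(4):
  [0, -11, -5, -18, -6, -7]
  [-1, 0, -2, -15, -3, -8]
  [-24, -23, 0, -18, -1, -31]
  [-6, -5, -7, 0, -8, -13]
  [-1, -6, -6, -18, 0, -8]
  [-7, -6, -8, -21, -9, 0]
D(5):
  [0, -11, -5, -18, -6, -7]
  [-1, 0, -2, -15, -3, -8]
  [-2, -7, 0, -18, -1, -9]
  [-6, -5, -7, 0, -8, -13]
  [-1, -6, -6, -18, 0, -8]
  [-7, -6, -8, -21, -9, 0]
D(6):
  [0, -11, -5, -18, -6, -7]
  [-1, 0, -2, -15, -3, -8]
  [-2, -7, 0, -18, -1, -9]
  [-6, -5, -7, 0, -8, -13]
  [-1, -6, -6, -18, 0, -8]
  [-7, -6, -8, -21, -9, 0]
Answer: G*[1][2] = -11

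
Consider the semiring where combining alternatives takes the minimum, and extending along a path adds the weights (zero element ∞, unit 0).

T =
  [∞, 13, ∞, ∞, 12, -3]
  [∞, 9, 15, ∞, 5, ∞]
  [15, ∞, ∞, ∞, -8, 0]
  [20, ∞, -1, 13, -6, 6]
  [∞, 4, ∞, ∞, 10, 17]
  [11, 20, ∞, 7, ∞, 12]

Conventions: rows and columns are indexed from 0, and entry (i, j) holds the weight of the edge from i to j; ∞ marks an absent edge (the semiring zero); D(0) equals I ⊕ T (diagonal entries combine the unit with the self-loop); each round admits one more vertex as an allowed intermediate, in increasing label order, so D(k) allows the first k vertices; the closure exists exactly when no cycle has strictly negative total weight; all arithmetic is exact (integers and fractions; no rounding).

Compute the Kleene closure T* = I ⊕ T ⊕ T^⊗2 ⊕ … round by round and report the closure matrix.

D(0):
  [0, 13, ∞, ∞, 12, -3]
  [∞, 0, 15, ∞, 5, ∞]
  [15, ∞, 0, ∞, -8, 0]
  [20, ∞, -1, 0, -6, 6]
  [∞, 4, ∞, ∞, 0, 17]
  [11, 20, ∞, 7, ∞, 0]
D(1):
  [0, 13, ∞, ∞, 12, -3]
  [∞, 0, 15, ∞, 5, ∞]
  [15, 28, 0, ∞, -8, 0]
  [20, 33, -1, 0, -6, 6]
  [∞, 4, ∞, ∞, 0, 17]
  [11, 20, ∞, 7, 23, 0]
D(2):
  [0, 13, 28, ∞, 12, -3]
  [∞, 0, 15, ∞, 5, ∞]
  [15, 28, 0, ∞, -8, 0]
  [20, 33, -1, 0, -6, 6]
  [∞, 4, 19, ∞, 0, 17]
  [11, 20, 35, 7, 23, 0]
D(3):
  [0, 13, 28, ∞, 12, -3]
  [30, 0, 15, ∞, 5, 15]
  [15, 28, 0, ∞, -8, 0]
  [14, 27, -1, 0, -9, -1]
  [34, 4, 19, ∞, 0, 17]
  [11, 20, 35, 7, 23, 0]
D(4):
  [0, 13, 28, ∞, 12, -3]
  [30, 0, 15, ∞, 5, 15]
  [15, 28, 0, ∞, -8, 0]
  [14, 27, -1, 0, -9, -1]
  [34, 4, 19, ∞, 0, 17]
  [11, 20, 6, 7, -2, 0]
D(5):
  [0, 13, 28, ∞, 12, -3]
  [30, 0, 15, ∞, 5, 15]
  [15, -4, 0, ∞, -8, 0]
  [14, -5, -1, 0, -9, -1]
  [34, 4, 19, ∞, 0, 17]
  [11, 2, 6, 7, -2, 0]
D(6):
  [0, -1, 3, 4, -5, -3]
  [26, 0, 15, 22, 5, 15]
  [11, -4, 0, 7, -8, 0]
  [10, -5, -1, 0, -9, -1]
  [28, 4, 19, 24, 0, 17]
  [11, 2, 6, 7, -2, 0]
Answer: T* = [[0, -1, 3, 4, -5, -3], [26, 0, 15, 22, 5, 15], [11, -4, 0, 7, -8, 0], [10, -5, -1, 0, -9, -1], [28, 4, 19, 24, 0, 17], [11, 2, 6, 7, -2, 0]]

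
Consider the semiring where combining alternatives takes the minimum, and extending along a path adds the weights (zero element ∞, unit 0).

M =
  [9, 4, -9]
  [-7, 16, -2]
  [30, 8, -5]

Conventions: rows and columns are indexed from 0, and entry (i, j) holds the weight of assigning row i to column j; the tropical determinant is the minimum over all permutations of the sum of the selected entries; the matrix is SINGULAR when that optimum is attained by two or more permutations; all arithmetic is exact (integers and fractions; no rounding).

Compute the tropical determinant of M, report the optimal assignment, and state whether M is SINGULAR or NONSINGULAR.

σ = (0, 1, 2): 9 + 16 + (-5) = 20
σ = (0, 2, 1): 9 + (-2) + 8 = 15
σ = (1, 0, 2): 4 + (-7) + (-5) = -8
σ = (1, 2, 0): 4 + (-2) + 30 = 32
σ = (2, 0, 1): (-9) + (-7) + 8 = -8
σ = (2, 1, 0): (-9) + 16 + 30 = 37
Optimal value attained by: σ = (1, 0, 2).
Answer: det⊕(M) = -8; verdict: SINGULAR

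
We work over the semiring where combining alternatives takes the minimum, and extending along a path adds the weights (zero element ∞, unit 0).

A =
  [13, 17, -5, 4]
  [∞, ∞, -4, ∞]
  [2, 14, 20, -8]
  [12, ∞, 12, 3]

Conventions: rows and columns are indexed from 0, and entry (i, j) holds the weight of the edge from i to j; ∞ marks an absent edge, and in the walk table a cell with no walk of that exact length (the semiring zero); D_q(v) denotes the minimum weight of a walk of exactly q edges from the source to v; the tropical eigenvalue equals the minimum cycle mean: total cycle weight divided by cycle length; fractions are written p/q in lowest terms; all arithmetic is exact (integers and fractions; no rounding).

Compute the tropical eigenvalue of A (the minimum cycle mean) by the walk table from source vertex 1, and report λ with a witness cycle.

q=0: [∞, 0, ∞, ∞]
q=1: [∞, ∞, -4, ∞]
q=2: [-2, 10, 16, -12]
q=3: [0, 15, -7, -9]
q=4: [-5, 7, -5, -15]
Optimal cycle mean attained by: cycle 0->2->0, total (-5) + 2, length 2.
Answer: λ = -3/2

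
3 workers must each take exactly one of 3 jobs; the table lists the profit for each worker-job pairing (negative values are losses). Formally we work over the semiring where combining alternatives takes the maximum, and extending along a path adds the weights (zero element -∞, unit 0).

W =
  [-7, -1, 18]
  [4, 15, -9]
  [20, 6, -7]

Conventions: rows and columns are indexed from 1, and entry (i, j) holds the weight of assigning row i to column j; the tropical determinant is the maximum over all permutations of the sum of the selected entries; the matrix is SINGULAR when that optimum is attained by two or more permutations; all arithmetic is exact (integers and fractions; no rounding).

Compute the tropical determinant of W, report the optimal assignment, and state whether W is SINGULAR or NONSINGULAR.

σ = (1, 2, 3): (-7) + 15 + (-7) = 1
σ = (1, 3, 2): (-7) + (-9) + 6 = -10
σ = (2, 1, 3): (-1) + 4 + (-7) = -4
σ = (2, 3, 1): (-1) + (-9) + 20 = 10
σ = (3, 1, 2): 18 + 4 + 6 = 28
σ = (3, 2, 1): 18 + 15 + 20 = 53
Optimal value attained by: σ = (3, 2, 1).
Answer: det⊕(W) = 53; verdict: NONSINGULAR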